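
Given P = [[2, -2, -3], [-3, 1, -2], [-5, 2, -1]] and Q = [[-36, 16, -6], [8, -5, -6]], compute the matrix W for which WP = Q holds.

P is on the right of W, so right-multiply by P⁻¹: W = QP⁻¹.
P has determinant -5; P⁻¹ = [[-3/5, 8/5, -7/5], [-7/5, 17/5, -13/5], [1/5, -6/5, 4/5]].
W = QP⁻¹ = [[-36, 16, -6], [8, -5, -6]] · [[-3/5, 8/5, -7/5], [-7/5, 17/5, -13/5], [1/5, -6/5, 4/5]] = [[-2, 4, 4], [1, 3, -3]].

W = [[-2, 4, 4], [1, 3, -3]]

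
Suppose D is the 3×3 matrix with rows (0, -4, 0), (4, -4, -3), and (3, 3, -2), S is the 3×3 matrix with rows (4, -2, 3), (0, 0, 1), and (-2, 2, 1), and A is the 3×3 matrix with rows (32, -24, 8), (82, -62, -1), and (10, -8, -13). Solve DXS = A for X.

Left-multiply by D⁻¹ and right-multiply by S⁻¹: X = D⁻¹AS⁻¹.
det D = 4; the adjugate gives D⁻¹ = [[17/4, -2, 3], [-1/4, 0, 0], [6, -3, 4]].
det S = -4, so S⁻¹ = [[1/2, -2, 1/2], [1/2, -5/2, 1], [0, 1, 0]].
D⁻¹A = [[2, -2, -3], [-8, 6, -2], [-14, 10, -1]].
X = (D⁻¹A)S⁻¹ = [[0, -2, -1], [-1, -1, 2], [-2, 2, 3]].

X = [[0, -2, -1], [-1, -1, 2], [-2, 2, 3]]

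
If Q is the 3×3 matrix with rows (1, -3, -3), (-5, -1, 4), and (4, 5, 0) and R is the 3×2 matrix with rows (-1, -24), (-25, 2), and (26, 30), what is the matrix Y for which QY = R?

Since Q multiplies Y on the left, Y = Q⁻¹R.
det Q = -5, so Q⁻¹ = [[4, 3, 3], [-16/5, -12/5, -11/5], [21/5, 17/5, 16/5]].
Y = Q⁻¹R = [[4, 3, 3], [-16/5, -12/5, -11/5], [21/5, 17/5, 16/5]] · [[-1, -24], [-25, 2], [26, 30]] = [[-1, 0], [6, 6], [-6, 2]].

Y = [[-1, 0], [6, 6], [-6, 2]]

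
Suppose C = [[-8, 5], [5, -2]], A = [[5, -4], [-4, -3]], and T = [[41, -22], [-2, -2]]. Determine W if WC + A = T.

WC = T − A = [[36, -18], [2, 1]].
C is on the right of W, so right-multiply by C⁻¹: W = (T − A)C⁻¹.
C has determinant -9; C⁻¹ = [[2/9, 5/9], [5/9, 8/9]].
W = (T − A)C⁻¹ = [[-2, 4], [1, 2]].

W = [[-2, 4], [1, 2]]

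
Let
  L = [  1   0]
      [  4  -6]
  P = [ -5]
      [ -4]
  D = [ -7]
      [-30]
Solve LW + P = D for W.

W = [[-2], [3]]

LW = D − P = [[-2], [-26]].
Left-multiplying both sides by L⁻¹ gives W = L⁻¹(D − P).
det L = -6, so L⁻¹ = [[1, 0], [2/3, -1/6]].
W = L⁻¹(D − P) = [[-2], [3]].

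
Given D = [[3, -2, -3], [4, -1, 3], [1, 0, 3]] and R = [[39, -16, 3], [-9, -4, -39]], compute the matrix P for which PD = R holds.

P = [[5, 6, 0], [4, -4, -5]]

Since D sits to the right of P, P = RD⁻¹.
D has determinant 6; D⁻¹ = [[-1/2, 1, -3/2], [-3/2, 2, -7/2], [1/6, -1/3, 5/6]].
P = RD⁻¹ = [[39, -16, 3], [-9, -4, -39]] · [[-1/2, 1, -3/2], [-3/2, 2, -7/2], [1/6, -1/3, 5/6]] = [[5, 6, 0], [4, -4, -5]].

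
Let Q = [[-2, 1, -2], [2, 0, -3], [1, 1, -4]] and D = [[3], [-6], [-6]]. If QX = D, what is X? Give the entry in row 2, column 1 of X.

-3

Since Q multiplies X on the left, X = Q⁻¹D.
det Q = -5; the adjugate gives Q⁻¹ = [[-3/5, -2/5, 3/5], [-1, -2, 2], [-2/5, -3/5, 2/5]].
X = Q⁻¹D = [[-3/5, -2/5, 3/5], [-1, -2, 2], [-2/5, -3/5, 2/5]] · [[3], [-6], [-6]] = [[-3], [-3], [0]].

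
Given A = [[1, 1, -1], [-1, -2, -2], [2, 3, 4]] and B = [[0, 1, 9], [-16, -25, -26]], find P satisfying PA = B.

P = [[-3, 1, 2], [-2, 4, -5]]

Right-multiplying both sides by A⁻¹ gives P = BA⁻¹.
A has determinant -3; A⁻¹ = [[2/3, 7/3, 4/3], [0, -2, -1], [-1/3, 1/3, 1/3]].
P = BA⁻¹ = [[0, 1, 9], [-16, -25, -26]] · [[2/3, 7/3, 4/3], [0, -2, -1], [-1/3, 1/3, 1/3]] = [[-3, 1, 2], [-2, 4, -5]].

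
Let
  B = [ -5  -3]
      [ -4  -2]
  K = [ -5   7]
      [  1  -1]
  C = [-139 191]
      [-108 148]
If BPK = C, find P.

P = [[-4, 3], [-2, -2]]

Isolating P: multiply by B⁻¹ from the left and K⁻¹ from the right, so P = B⁻¹CK⁻¹.
B has determinant -2; B⁻¹ = [[1, -3/2], [-2, 5/2]].
K has determinant -2; K⁻¹ = [[1/2, 7/2], [1/2, 5/2]].
B⁻¹C = [[23, -31], [8, -12]].
P = (B⁻¹C)K⁻¹ = [[-4, 3], [-2, -2]].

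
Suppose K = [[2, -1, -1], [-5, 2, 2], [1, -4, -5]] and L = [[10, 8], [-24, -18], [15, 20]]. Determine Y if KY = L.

Left-multiplying both sides by K⁻¹ gives Y = K⁻¹L.
K has determinant 1; K⁻¹ = [[-2, -1, 0], [-23, -9, 1], [18, 7, -1]].
Y = K⁻¹L = [[-2, -1, 0], [-23, -9, 1], [18, 7, -1]] · [[10, 8], [-24, -18], [15, 20]] = [[4, 2], [1, -2], [-3, -2]].

Y = [[4, 2], [1, -2], [-3, -2]]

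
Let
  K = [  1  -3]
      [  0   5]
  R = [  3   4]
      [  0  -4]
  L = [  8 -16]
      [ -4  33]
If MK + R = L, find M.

M = [[5, -1], [-4, 5]]

MK = L − R = [[5, -20], [-4, 37]].
K is on the right of M, so right-multiply by K⁻¹: M = (L − R)K⁻¹.
det K = 5; the adjugate gives K⁻¹ = [[1, 3/5], [0, 1/5]].
M = (L − R)K⁻¹ = [[5, -1], [-4, 5]].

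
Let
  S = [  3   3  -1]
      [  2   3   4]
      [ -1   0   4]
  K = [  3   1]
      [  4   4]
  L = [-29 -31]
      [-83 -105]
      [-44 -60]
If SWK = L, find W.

W = [[0, 1], [1, -5], [2, -4]]

Left-multiply by S⁻¹ and right-multiply by K⁻¹: W = S⁻¹LK⁻¹.
det S = -3; the adjugate gives S⁻¹ = [[-4, 4, -5], [4, -11/3, 14/3], [-1, 1, -1]].
det K = 8, so K⁻¹ = [[1/2, -1/8], [-1/2, 3/8]].
S⁻¹L = [[4, 4], [-17, -19], [-10, -14]].
W = (S⁻¹L)K⁻¹ = [[0, 1], [1, -5], [2, -4]].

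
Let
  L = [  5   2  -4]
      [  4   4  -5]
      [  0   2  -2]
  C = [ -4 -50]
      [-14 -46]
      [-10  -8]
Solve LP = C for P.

L is on the left of P, so left-multiply by L⁻¹: P = L⁻¹C.
det L = -6; the adjugate gives L⁻¹ = [[-1/3, 2/3, -1], [-4/3, 5/3, -3/2], [-4/3, 5/3, -2]].
P = L⁻¹C = [[-1/3, 2/3, -1], [-4/3, 5/3, -3/2], [-4/3, 5/3, -2]] · [[-4, -50], [-14, -46], [-10, -8]] = [[2, -6], [-3, 2], [2, 6]].

P = [[2, -6], [-3, 2], [2, 6]]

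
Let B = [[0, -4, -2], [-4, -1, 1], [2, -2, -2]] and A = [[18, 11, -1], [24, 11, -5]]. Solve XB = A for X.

X = [[-1, -5, -1], [-5, -3, 6]]

B is on the right of X, so right-multiply by B⁻¹: X = AB⁻¹.
det B = 4, so B⁻¹ = [[1, -1, -3/2], [-3/2, 1, 2], [5/2, -2, -4]].
X = AB⁻¹ = [[18, 11, -1], [24, 11, -5]] · [[1, -1, -3/2], [-3/2, 1, 2], [5/2, -2, -4]] = [[-1, -5, -1], [-5, -3, 6]].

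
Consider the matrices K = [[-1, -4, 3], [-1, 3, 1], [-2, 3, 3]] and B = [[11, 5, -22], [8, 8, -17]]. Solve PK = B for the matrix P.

Right-multiplying both sides by K⁻¹ gives P = BK⁻¹.
det K = -1; the adjugate gives K⁻¹ = [[-6, -21, 13], [-1, -3, 2], [-3, -11, 7]].
P = BK⁻¹ = [[11, 5, -22], [8, 8, -17]] · [[-6, -21, 13], [-1, -3, 2], [-3, -11, 7]] = [[-5, -4, -1], [-5, -5, 1]].

P = [[-5, -4, -1], [-5, -5, 1]]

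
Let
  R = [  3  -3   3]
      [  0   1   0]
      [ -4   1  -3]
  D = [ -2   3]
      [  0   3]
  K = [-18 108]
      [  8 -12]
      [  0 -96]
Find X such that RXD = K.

X = [[-1, 5], [-4, 0], [0, 4]]

X = R⁻¹KD⁻¹ (apply R⁻¹ on the left and D⁻¹ on the right).
det R = 3, so R⁻¹ = [[-1, -2, -1], [0, 1, 0], [4/3, 3, 1]].
det D = -6; the adjugate gives D⁻¹ = [[-1/2, 1/2], [0, 1/3]].
R⁻¹K = [[2, 12], [8, -12], [0, 12]].
X = (R⁻¹K)D⁻¹ = [[-1, 5], [-4, 0], [0, 4]].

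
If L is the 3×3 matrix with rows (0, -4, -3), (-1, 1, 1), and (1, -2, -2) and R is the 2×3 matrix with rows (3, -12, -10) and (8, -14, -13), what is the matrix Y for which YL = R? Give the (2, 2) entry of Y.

Right-multiplying both sides by L⁻¹ gives Y = RL⁻¹.
L has determinant 1; L⁻¹ = [[0, -2, -1], [-1, 3, 3], [1, -4, -4]].
Y = RL⁻¹ = [[3, -12, -10], [8, -14, -13]] · [[0, -2, -1], [-1, 3, 3], [1, -4, -4]] = [[2, -2, 1], [1, -6, 2]].

-6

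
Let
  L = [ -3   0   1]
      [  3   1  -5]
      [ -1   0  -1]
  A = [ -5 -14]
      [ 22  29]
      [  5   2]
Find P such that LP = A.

P = [[0, 3], [-3, -5], [-5, -5]]

Left-multiplying both sides by L⁻¹ gives P = L⁻¹A.
det L = 4; the adjugate gives L⁻¹ = [[-1/4, 0, -1/4], [2, 1, -3], [1/4, 0, -3/4]].
P = L⁻¹A = [[-1/4, 0, -1/4], [2, 1, -3], [1/4, 0, -3/4]] · [[-5, -14], [22, 29], [5, 2]] = [[0, 3], [-3, -5], [-5, -5]].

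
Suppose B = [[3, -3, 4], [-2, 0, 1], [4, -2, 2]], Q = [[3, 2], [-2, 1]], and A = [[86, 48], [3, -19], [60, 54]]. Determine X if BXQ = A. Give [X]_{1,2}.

Left-multiply by B⁻¹ and right-multiply by Q⁻¹: X = B⁻¹AQ⁻¹.
det B = -2; the adjugate gives B⁻¹ = [[-1, 1, 3/2], [-4, 5, 11/2], [-2, 3, 3]].
det Q = 7; the adjugate gives Q⁻¹ = [[1/7, -2/7], [2/7, 3/7]].
B⁻¹A = [[7, 14], [1, 10], [17, 9]].
X = (B⁻¹A)Q⁻¹ = [[5, 4], [3, 4], [5, -1]].

4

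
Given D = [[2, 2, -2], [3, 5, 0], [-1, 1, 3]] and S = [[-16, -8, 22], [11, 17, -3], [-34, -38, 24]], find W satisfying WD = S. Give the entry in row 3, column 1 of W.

-6

Since D sits to the right of W, W = SD⁻¹.
D has determinant -4; D⁻¹ = [[-15/4, 2, -5/2], [9/4, -1, 3/2], [-2, 1, -1]].
W = SD⁻¹ = [[-16, -8, 22], [11, 17, -3], [-34, -38, 24]] · [[-15/4, 2, -5/2], [9/4, -1, 3/2], [-2, 1, -1]] = [[-2, -2, 6], [3, 2, 1], [-6, -6, 4]].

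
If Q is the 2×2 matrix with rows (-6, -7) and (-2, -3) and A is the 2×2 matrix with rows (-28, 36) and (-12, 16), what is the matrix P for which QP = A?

P = [[0, 1], [4, -6]]

Left-multiplying both sides by Q⁻¹ gives P = Q⁻¹A.
det Q = 4, so Q⁻¹ = [[-3/4, 7/4], [1/2, -3/2]].
P = Q⁻¹A = [[-3/4, 7/4], [1/2, -3/2]] · [[-28, 36], [-12, 16]] = [[0, 1], [4, -6]].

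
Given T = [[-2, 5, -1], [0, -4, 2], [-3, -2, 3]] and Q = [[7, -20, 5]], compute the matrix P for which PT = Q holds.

P = [[-2, 3, -1]]

Right-multiplying both sides by T⁻¹ gives P = QT⁻¹.
det T = -2; the adjugate gives T⁻¹ = [[4, 13/2, -3], [3, 9/2, -2], [6, 19/2, -4]].
P = QT⁻¹ = [[7, -20, 5]] · [[4, 13/2, -3], [3, 9/2, -2], [6, 19/2, -4]] = [[-2, 3, -1]].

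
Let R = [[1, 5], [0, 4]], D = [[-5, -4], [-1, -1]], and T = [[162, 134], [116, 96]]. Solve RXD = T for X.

Left-multiply by R⁻¹ and right-multiply by D⁻¹: X = R⁻¹TD⁻¹.
R has determinant 4; R⁻¹ = [[1, -5/4], [0, 1/4]].
det D = 1, so D⁻¹ = [[-1, 4], [1, -5]].
R⁻¹T = [[17, 14], [29, 24]].
X = (R⁻¹T)D⁻¹ = [[-3, -2], [-5, -4]].

X = [[-3, -2], [-5, -4]]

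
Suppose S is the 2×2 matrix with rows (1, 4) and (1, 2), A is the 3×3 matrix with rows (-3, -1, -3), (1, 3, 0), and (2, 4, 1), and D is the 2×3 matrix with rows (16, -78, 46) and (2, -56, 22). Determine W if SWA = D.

W = [[-1, -5, -5], [-4, -5, 0]]

Isolating W: multiply by S⁻¹ from the left and A⁻¹ from the right, so W = S⁻¹DA⁻¹.
det S = -2, so S⁻¹ = [[-1, 2], [1/2, -1/2]].
det A = -2, so A⁻¹ = [[-3/2, 11/2, -9/2], [1/2, -3/2, 3/2], [1, -5, 4]].
S⁻¹D = [[-12, -34, -2], [7, -11, 12]].
W = (S⁻¹D)A⁻¹ = [[-1, -5, -5], [-4, -5, 0]].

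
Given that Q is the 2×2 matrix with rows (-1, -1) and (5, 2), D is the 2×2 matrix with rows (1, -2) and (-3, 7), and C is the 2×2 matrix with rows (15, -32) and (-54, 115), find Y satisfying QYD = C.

Isolating Y: multiply by Q⁻¹ from the left and D⁻¹ from the right, so Y = Q⁻¹CD⁻¹.
Q has determinant 3; Q⁻¹ = [[2/3, 1/3], [-5/3, -1/3]].
det D = 1; the adjugate gives D⁻¹ = [[7, 2], [3, 1]].
Q⁻¹C = [[-8, 17], [-7, 15]].
Y = (Q⁻¹C)D⁻¹ = [[-5, 1], [-4, 1]].

Y = [[-5, 1], [-4, 1]]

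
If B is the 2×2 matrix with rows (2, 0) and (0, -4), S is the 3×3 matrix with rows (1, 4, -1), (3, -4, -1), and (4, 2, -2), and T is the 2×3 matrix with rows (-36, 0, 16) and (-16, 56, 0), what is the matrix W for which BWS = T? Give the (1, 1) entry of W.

Isolating W: multiply by B⁻¹ from the left and S⁻¹ from the right, so W = B⁻¹TS⁻¹.
det B = -8; the adjugate gives B⁻¹ = [[1/2, 0], [0, -1/4]].
det S = -4, so S⁻¹ = [[-5/2, -3/2, 2], [-1/2, -1/2, 1/2], [-11/2, -7/2, 4]].
B⁻¹T = [[-18, 0, 8], [4, -14, 0]].
W = (B⁻¹T)S⁻¹ = [[1, -1, -4], [-3, 1, 1]].

1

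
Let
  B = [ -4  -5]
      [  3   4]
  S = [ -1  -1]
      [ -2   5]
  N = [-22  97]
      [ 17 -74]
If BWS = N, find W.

Isolating W: multiply by B⁻¹ from the left and S⁻¹ from the right, so W = B⁻¹NS⁻¹.
B has determinant -1; B⁻¹ = [[-4, -5], [3, 4]].
S has determinant -7; S⁻¹ = [[-5/7, -1/7], [-2/7, 1/7]].
B⁻¹N = [[3, -18], [2, -5]].
W = (B⁻¹N)S⁻¹ = [[3, -3], [0, -1]].

W = [[3, -3], [0, -1]]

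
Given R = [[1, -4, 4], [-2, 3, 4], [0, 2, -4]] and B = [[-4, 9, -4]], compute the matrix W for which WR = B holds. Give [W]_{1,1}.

Right-multiplying both sides by R⁻¹ gives W = BR⁻¹.
R has determinant -4; R⁻¹ = [[5, 2, 7], [2, 1, 3], [1, 1/2, 5/4]].
W = BR⁻¹ = [[-4, 9, -4]] · [[5, 2, 7], [2, 1, 3], [1, 1/2, 5/4]] = [[-6, -1, -6]].

-6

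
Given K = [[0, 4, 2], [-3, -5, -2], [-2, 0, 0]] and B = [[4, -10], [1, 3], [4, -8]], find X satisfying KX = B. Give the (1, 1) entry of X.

-2

Left-multiplying both sides by K⁻¹ gives X = K⁻¹B.
det K = -4; the adjugate gives K⁻¹ = [[0, 0, -1/2], [-1, -1, 3/2], [5/2, 2, -3]].
X = K⁻¹B = [[0, 0, -1/2], [-1, -1, 3/2], [5/2, 2, -3]] · [[4, -10], [1, 3], [4, -8]] = [[-2, 4], [1, -5], [0, 5]].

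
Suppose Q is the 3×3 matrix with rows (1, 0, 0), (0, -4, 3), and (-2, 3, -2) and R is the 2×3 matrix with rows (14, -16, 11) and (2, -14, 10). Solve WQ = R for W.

W = [[6, 1, -4], [-2, 2, -2]]

Right-multiplying both sides by Q⁻¹ gives W = RQ⁻¹.
det Q = -1; the adjugate gives Q⁻¹ = [[1, 0, 0], [6, 2, 3], [8, 3, 4]].
W = RQ⁻¹ = [[14, -16, 11], [2, -14, 10]] · [[1, 0, 0], [6, 2, 3], [8, 3, 4]] = [[6, 1, -4], [-2, 2, -2]].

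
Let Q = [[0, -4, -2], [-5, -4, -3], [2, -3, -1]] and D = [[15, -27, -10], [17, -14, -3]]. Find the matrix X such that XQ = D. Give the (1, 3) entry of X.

Right-multiplying both sides by Q⁻¹ gives X = DQ⁻¹.
det Q = -2; the adjugate gives Q⁻¹ = [[5/2, -1, -2], [11/2, -2, -5], [-23/2, 4, 10]].
X = DQ⁻¹ = [[15, -27, -10], [17, -14, -3]] · [[5/2, -1, -2], [11/2, -2, -5], [-23/2, 4, 10]] = [[4, -1, 5], [0, -1, 6]].

5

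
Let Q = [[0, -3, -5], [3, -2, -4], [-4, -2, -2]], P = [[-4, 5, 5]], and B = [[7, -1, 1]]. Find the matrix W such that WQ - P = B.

W = [[-2, 1, 0]]

WQ = B + P = [[3, 4, 6]].
Q is on the right of W, so right-multiply by Q⁻¹: W = (B + P)Q⁻¹.
Q has determinant 4; Q⁻¹ = [[-1, 1, 1/2], [11/2, -5, -15/4], [-7/2, 3, 9/4]].
W = (B + P)Q⁻¹ = [[-2, 1, 0]].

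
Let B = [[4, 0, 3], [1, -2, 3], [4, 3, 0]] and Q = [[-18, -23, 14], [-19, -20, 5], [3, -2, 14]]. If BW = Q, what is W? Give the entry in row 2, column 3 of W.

Left-multiplying both sides by B⁻¹ gives W = B⁻¹Q.
B has determinant -3; B⁻¹ = [[3, -3, -2], [-4, 4, 3], [-11/3, 4, 8/3]].
W = B⁻¹Q = [[3, -3, -2], [-4, 4, 3], [-11/3, 4, 8/3]] · [[-18, -23, 14], [-19, -20, 5], [3, -2, 14]] = [[-3, -5, -1], [5, 6, 6], [-2, -1, 6]].

6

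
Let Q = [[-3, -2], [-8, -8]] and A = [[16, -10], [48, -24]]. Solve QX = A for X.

Since Q multiplies X on the left, X = Q⁻¹A.
det Q = 8, so Q⁻¹ = [[-1, 1/4], [1, -3/8]].
X = Q⁻¹A = [[-1, 1/4], [1, -3/8]] · [[16, -10], [48, -24]] = [[-4, 4], [-2, -1]].

X = [[-4, 4], [-2, -1]]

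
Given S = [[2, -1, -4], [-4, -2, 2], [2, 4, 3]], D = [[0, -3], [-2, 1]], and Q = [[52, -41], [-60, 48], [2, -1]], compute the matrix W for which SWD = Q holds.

Left-multiply by S⁻¹ and right-multiply by D⁻¹: W = S⁻¹QD⁻¹.
det S = 4, so S⁻¹ = [[-7/2, -13/4, -5/2], [4, 7/2, 3], [-3, -5/2, -2]].
D has determinant -6; D⁻¹ = [[-1/6, -1/2], [-1/3, 0]].
S⁻¹Q = [[8, -10], [4, 1], [-10, 5]].
W = (S⁻¹Q)D⁻¹ = [[2, -4], [-1, -2], [0, 5]].

W = [[2, -4], [-1, -2], [0, 5]]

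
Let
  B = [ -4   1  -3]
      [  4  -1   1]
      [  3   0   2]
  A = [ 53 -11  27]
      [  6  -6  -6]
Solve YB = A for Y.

Y = [[-5, 6, 3], [0, 6, -6]]

Right-multiplying both sides by B⁻¹ gives Y = AB⁻¹.
B has determinant -6; B⁻¹ = [[1/3, 1/3, 1/3], [5/6, -1/6, 4/3], [-1/2, -1/2, 0]].
Y = AB⁻¹ = [[53, -11, 27], [6, -6, -6]] · [[1/3, 1/3, 1/3], [5/6, -1/6, 4/3], [-1/2, -1/2, 0]] = [[-5, 6, 3], [0, 6, -6]].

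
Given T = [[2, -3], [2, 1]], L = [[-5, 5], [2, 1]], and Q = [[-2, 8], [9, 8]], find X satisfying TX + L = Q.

TX = Q − L = [[3, 3], [7, 7]].
Left-multiplying both sides by T⁻¹ gives X = T⁻¹(Q − L).
det T = 8; the adjugate gives T⁻¹ = [[1/8, 3/8], [-1/4, 1/4]].
X = T⁻¹(Q − L) = [[3, 3], [1, 1]].

X = [[3, 3], [1, 1]]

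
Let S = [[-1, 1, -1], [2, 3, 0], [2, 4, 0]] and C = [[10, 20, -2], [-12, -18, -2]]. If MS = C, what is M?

Right-multiplying both sides by S⁻¹ gives M = CS⁻¹.
S has determinant -2; S⁻¹ = [[0, 2, -3/2], [0, -1, 1], [-1, -3, 5/2]].
M = CS⁻¹ = [[10, 20, -2], [-12, -18, -2]] · [[0, 2, -3/2], [0, -1, 1], [-1, -3, 5/2]] = [[2, 6, 0], [2, 0, -5]].

M = [[2, 6, 0], [2, 0, -5]]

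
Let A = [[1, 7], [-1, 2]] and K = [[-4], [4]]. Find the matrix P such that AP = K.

P = [[-4], [0]]

Left-multiplying both sides by A⁻¹ gives P = A⁻¹K.
det A = 9; the adjugate gives A⁻¹ = [[2/9, -7/9], [1/9, 1/9]].
P = A⁻¹K = [[2/9, -7/9], [1/9, 1/9]] · [[-4], [4]] = [[-4], [0]].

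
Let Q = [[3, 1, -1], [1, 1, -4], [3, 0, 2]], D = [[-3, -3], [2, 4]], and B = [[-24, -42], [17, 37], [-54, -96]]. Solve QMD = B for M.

Left-multiply by Q⁻¹ and right-multiply by D⁻¹: M = Q⁻¹BD⁻¹.
Q has determinant -5; Q⁻¹ = [[-2/5, 2/5, 3/5], [14/5, -9/5, -11/5], [3/5, -3/5, -2/5]].
det D = -6; the adjugate gives D⁻¹ = [[-2/3, -1/2], [1/3, 1/2]].
Q⁻¹B = [[-16, -26], [21, 27], [-3, -9]].
M = (Q⁻¹B)D⁻¹ = [[2, -5], [-5, 3], [-1, -3]].

M = [[2, -5], [-5, 3], [-1, -3]]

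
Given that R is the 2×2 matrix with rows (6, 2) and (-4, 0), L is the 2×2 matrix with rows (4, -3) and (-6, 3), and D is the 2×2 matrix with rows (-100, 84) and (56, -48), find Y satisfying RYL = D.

Y = [[-5, -1], [-2, 0]]

Y = R⁻¹DL⁻¹ (apply R⁻¹ on the left and L⁻¹ on the right).
det R = 8, so R⁻¹ = [[0, -1/4], [1/2, 3/4]].
det L = -6; the adjugate gives L⁻¹ = [[-1/2, -1/2], [-1, -2/3]].
R⁻¹D = [[-14, 12], [-8, 6]].
Y = (R⁻¹D)L⁻¹ = [[-5, -1], [-2, 0]].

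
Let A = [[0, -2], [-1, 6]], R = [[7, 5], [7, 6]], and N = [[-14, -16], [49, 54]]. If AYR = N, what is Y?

Y = [[0, -1], [-2, 3]]

Y = A⁻¹NR⁻¹ (apply A⁻¹ on the left and R⁻¹ on the right).
A has determinant -2; A⁻¹ = [[-3, -1], [-1/2, 0]].
R has determinant 7; R⁻¹ = [[6/7, -5/7], [-1, 1]].
A⁻¹N = [[-7, -6], [7, 8]].
Y = (A⁻¹N)R⁻¹ = [[0, -1], [-2, 3]].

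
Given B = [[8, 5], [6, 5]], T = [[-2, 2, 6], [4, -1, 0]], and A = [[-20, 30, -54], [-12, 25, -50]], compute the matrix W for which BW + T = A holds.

BW = A − T = [[-18, 28, -60], [-16, 26, -50]].
Since B multiplies W on the left, W = B⁻¹(A − T).
det B = 10; the adjugate gives B⁻¹ = [[1/2, -1/2], [-3/5, 4/5]].
W = B⁻¹(A − T) = [[-1, 1, -5], [-2, 4, -4]].

W = [[-1, 1, -5], [-2, 4, -4]]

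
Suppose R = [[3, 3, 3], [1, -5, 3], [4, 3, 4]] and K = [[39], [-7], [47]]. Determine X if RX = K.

R is on the left of X, so left-multiply by R⁻¹: X = R⁻¹K.
det R = 6, so R⁻¹ = [[-29/6, -1/2, 4], [4/3, 0, -1], [23/6, 1/2, -3]].
X = R⁻¹K = [[-29/6, -1/2, 4], [4/3, 0, -1], [23/6, 1/2, -3]] · [[39], [-7], [47]] = [[3], [5], [5]].

X = [[3], [5], [5]]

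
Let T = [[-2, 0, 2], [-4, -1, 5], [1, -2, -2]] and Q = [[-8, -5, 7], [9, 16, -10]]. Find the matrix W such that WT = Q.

W = [[3, 1, 2], [5, -6, -5]]

T is on the right of W, so right-multiply by T⁻¹: W = QT⁻¹.
T has determinant -6; T⁻¹ = [[-2, 2/3, -1/3], [1/2, -1/3, -1/3], [-3/2, 2/3, -1/3]].
W = QT⁻¹ = [[-8, -5, 7], [9, 16, -10]] · [[-2, 2/3, -1/3], [1/2, -1/3, -1/3], [-3/2, 2/3, -1/3]] = [[3, 1, 2], [5, -6, -5]].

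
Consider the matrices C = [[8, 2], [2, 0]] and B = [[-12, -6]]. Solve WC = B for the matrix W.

W = [[-3, 6]]

Since C sits to the right of W, W = BC⁻¹.
C has determinant -4; C⁻¹ = [[0, 1/2], [1/2, -2]].
W = BC⁻¹ = [[-12, -6]] · [[0, 1/2], [1/2, -2]] = [[-3, 6]].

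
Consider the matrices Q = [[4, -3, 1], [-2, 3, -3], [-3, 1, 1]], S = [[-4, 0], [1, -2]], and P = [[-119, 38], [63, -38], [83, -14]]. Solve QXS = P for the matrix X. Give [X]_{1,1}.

X = Q⁻¹PS⁻¹ (apply Q⁻¹ on the left and S⁻¹ on the right).
Q has determinant -2; Q⁻¹ = [[-3, -2, -3], [-11/2, -7/2, -5], [-7/2, -5/2, -3]].
det S = 8; the adjugate gives S⁻¹ = [[-1/4, 0], [-1/8, -1/2]].
Q⁻¹P = [[-18, 4], [19, -6], [10, 4]].
X = (Q⁻¹P)S⁻¹ = [[4, -2], [-4, 3], [-3, -2]].

4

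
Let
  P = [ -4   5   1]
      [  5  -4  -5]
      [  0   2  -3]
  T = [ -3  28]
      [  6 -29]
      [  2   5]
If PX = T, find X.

P is on the left of X, so left-multiply by P⁻¹: X = P⁻¹T.
det P = -3; the adjugate gives P⁻¹ = [[-22/3, -17/3, 7], [-5, -4, 5], [-10/3, -8/3, 3]].
X = P⁻¹T = [[-22/3, -17/3, 7], [-5, -4, 5], [-10/3, -8/3, 3]] · [[-3, 28], [6, -29], [2, 5]] = [[2, -6], [1, 1], [0, -1]].

X = [[2, -6], [1, 1], [0, -1]]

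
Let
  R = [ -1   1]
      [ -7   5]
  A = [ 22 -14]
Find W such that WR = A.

Since R sits to the right of W, W = AR⁻¹.
det R = 2, so R⁻¹ = [[5/2, -1/2], [7/2, -1/2]].
W = AR⁻¹ = [[22, -14]] · [[5/2, -1/2], [7/2, -1/2]] = [[6, -4]].

W = [[6, -4]]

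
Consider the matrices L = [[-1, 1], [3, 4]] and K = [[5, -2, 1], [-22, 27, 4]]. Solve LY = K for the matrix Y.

Y = [[-6, 5, 0], [-1, 3, 1]]

Since L multiplies Y on the left, Y = L⁻¹K.
L has determinant -7; L⁻¹ = [[-4/7, 1/7], [3/7, 1/7]].
Y = L⁻¹K = [[-4/7, 1/7], [3/7, 1/7]] · [[5, -2, 1], [-22, 27, 4]] = [[-6, 5, 0], [-1, 3, 1]].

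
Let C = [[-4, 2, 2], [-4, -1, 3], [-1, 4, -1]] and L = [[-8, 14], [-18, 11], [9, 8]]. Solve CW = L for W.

C is on the left of W, so left-multiply by C⁻¹: W = C⁻¹L.
det C = -4; the adjugate gives C⁻¹ = [[11/4, -5/2, -2], [7/4, -3/2, -1], [17/4, -7/2, -3]].
W = C⁻¹L = [[11/4, -5/2, -2], [7/4, -3/2, -1], [17/4, -7/2, -3]] · [[-8, 14], [-18, 11], [9, 8]] = [[5, -5], [4, 0], [2, -3]].

W = [[5, -5], [4, 0], [2, -3]]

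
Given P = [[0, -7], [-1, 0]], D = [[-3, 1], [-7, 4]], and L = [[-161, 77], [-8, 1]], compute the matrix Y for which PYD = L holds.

Y = P⁻¹LD⁻¹ (apply P⁻¹ on the left and D⁻¹ on the right).
P has determinant -7; P⁻¹ = [[0, -1], [-1/7, 0]].
D has determinant -5; D⁻¹ = [[-4/5, 1/5], [-7/5, 3/5]].
P⁻¹L = [[8, -1], [23, -11]].
Y = (P⁻¹L)D⁻¹ = [[-5, 1], [-3, -2]].

Y = [[-5, 1], [-3, -2]]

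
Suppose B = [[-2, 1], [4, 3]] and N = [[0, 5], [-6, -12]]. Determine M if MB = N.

M = [[2, 1], [-3, -3]]

B is on the right of M, so right-multiply by B⁻¹: M = NB⁻¹.
det B = -10; the adjugate gives B⁻¹ = [[-3/10, 1/10], [2/5, 1/5]].
M = NB⁻¹ = [[0, 5], [-6, -12]] · [[-3/10, 1/10], [2/5, 1/5]] = [[2, 1], [-3, -3]].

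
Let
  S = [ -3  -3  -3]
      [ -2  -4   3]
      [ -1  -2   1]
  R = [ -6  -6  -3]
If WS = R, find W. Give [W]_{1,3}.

-6

Since S sits to the right of W, W = RS⁻¹.
S has determinant -3; S⁻¹ = [[-2/3, -3, 7], [1/3, 2, -5], [0, 1, -2]].
W = RS⁻¹ = [[-6, -6, -3]] · [[-2/3, -3, 7], [1/3, 2, -5], [0, 1, -2]] = [[2, 3, -6]].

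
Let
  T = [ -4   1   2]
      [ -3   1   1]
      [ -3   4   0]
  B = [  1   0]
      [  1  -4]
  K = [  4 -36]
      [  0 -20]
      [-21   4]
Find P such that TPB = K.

Left-multiply by T⁻¹ and right-multiply by B⁻¹: P = T⁻¹KB⁻¹.
det T = -5, so T⁻¹ = [[4/5, -8/5, 1/5], [3/5, -6/5, 2/5], [9/5, -13/5, 1/5]].
det B = -4, so B⁻¹ = [[1, 0], [1/4, -1/4]].
T⁻¹K = [[-1, 4], [-6, 4], [3, -12]].
P = (T⁻¹K)B⁻¹ = [[0, -1], [-5, -1], [0, 3]].

P = [[0, -1], [-5, -1], [0, 3]]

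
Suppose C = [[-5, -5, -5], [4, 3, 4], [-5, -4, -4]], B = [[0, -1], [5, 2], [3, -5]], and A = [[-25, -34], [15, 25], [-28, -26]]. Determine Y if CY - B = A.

CY = A + B = [[-25, -35], [20, 27], [-25, -31]].
C is on the left of Y, so left-multiply by C⁻¹: Y = C⁻¹(A + B).
C has determinant 5; C⁻¹ = [[4/5, 0, -1], [-4/5, -1, 0], [-1/5, 1, 1]].
Y = C⁻¹(A + B) = [[5, 3], [0, 1], [0, 3]].

Y = [[5, 3], [0, 1], [0, 3]]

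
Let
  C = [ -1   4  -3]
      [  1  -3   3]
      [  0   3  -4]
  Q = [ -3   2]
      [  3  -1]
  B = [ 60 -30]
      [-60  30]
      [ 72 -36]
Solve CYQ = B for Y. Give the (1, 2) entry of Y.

Left-multiply by C⁻¹ and right-multiply by Q⁻¹: Y = C⁻¹BQ⁻¹.
det C = 4, so C⁻¹ = [[3/4, 7/4, 3/4], [1, 1, 0], [3/4, 3/4, -1/4]].
det Q = -3, so Q⁻¹ = [[1/3, 2/3], [1, 1]].
C⁻¹B = [[-6, 3], [0, 0], [-18, 9]].
Y = (C⁻¹B)Q⁻¹ = [[1, -1], [0, 0], [3, -3]].

-1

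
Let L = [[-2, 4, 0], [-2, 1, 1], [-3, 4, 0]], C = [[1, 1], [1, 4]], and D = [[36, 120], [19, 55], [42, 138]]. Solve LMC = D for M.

Left-multiply by L⁻¹ and right-multiply by C⁻¹: M = L⁻¹DC⁻¹.
det L = -4; the adjugate gives L⁻¹ = [[1, 0, -1], [3/4, 0, -1/2], [5/4, 1, -3/2]].
C has determinant 3; C⁻¹ = [[4/3, -1/3], [-1/3, 1/3]].
L⁻¹D = [[-6, -18], [6, 21], [1, -2]].
M = (L⁻¹D)C⁻¹ = [[-2, -4], [1, 5], [2, -1]].

M = [[-2, -4], [1, 5], [2, -1]]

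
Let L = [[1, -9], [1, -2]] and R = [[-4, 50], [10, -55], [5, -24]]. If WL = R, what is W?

Right-multiplying both sides by L⁻¹ gives W = RL⁻¹.
L has determinant 7; L⁻¹ = [[-2/7, 9/7], [-1/7, 1/7]].
W = RL⁻¹ = [[-4, 50], [10, -55], [5, -24]] · [[-2/7, 9/7], [-1/7, 1/7]] = [[-6, 2], [5, 5], [2, 3]].

W = [[-6, 2], [5, 5], [2, 3]]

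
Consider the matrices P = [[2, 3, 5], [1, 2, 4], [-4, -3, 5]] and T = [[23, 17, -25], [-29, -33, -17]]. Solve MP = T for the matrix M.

M = [[4, -5, -5], [-5, -3, 4]]

Since P sits to the right of M, M = TP⁻¹.
P has determinant 6; P⁻¹ = [[11/3, -5, 1/3], [-7/2, 5, -1/2], [5/6, -1, 1/6]].
M = TP⁻¹ = [[23, 17, -25], [-29, -33, -17]] · [[11/3, -5, 1/3], [-7/2, 5, -1/2], [5/6, -1, 1/6]] = [[4, -5, -5], [-5, -3, 4]].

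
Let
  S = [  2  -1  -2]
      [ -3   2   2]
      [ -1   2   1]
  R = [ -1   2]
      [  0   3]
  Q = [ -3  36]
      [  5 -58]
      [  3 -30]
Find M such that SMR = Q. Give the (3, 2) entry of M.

0

M = S⁻¹QR⁻¹ (apply S⁻¹ on the left and R⁻¹ on the right).
det S = 3; the adjugate gives S⁻¹ = [[-2/3, -1, 2/3], [1/3, 0, 2/3], [-4/3, -1, 1/3]].
R has determinant -3; R⁻¹ = [[-1, 2/3], [0, 1/3]].
S⁻¹Q = [[-1, 14], [1, -8], [0, 0]].
M = (S⁻¹Q)R⁻¹ = [[1, 4], [-1, -2], [0, 0]].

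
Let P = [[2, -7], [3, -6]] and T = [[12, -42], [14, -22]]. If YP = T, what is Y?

Y = [[6, 0], [-2, 6]]

Since P sits to the right of Y, Y = TP⁻¹.
P has determinant 9; P⁻¹ = [[-2/3, 7/9], [-1/3, 2/9]].
Y = TP⁻¹ = [[12, -42], [14, -22]] · [[-2/3, 7/9], [-1/3, 2/9]] = [[6, 0], [-2, 6]].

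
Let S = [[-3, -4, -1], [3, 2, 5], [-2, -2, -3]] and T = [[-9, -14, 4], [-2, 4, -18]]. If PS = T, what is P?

Since S sits to the right of P, P = TS⁻¹.
det S = -6, so S⁻¹ = [[-2/3, 5/3, 3], [1/6, -7/6, -2], [1/3, -1/3, -1]].
P = TS⁻¹ = [[-9, -14, 4], [-2, 4, -18]] · [[-2/3, 5/3, 3], [1/6, -7/6, -2], [1/3, -1/3, -1]] = [[5, 0, -3], [-4, -2, 4]].

P = [[5, 0, -3], [-4, -2, 4]]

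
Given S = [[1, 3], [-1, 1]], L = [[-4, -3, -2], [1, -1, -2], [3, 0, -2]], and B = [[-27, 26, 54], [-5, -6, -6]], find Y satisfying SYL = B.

Left-multiply by S⁻¹ and right-multiply by L⁻¹: Y = S⁻¹BL⁻¹.
det S = 4, so S⁻¹ = [[1/4, -3/4], [1/4, 1/4]].
L has determinant -2; L⁻¹ = [[-1, 3, -2], [2, -7, 5], [-3/2, 9/2, -7/2]].
S⁻¹B = [[-3, 11, 18], [-8, 5, 12]].
Y = (S⁻¹B)L⁻¹ = [[-2, -5, -2], [0, -5, -1]].

Y = [[-2, -5, -2], [0, -5, -1]]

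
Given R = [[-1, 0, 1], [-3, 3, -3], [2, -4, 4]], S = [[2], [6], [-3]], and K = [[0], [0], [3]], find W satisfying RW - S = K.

W = [[-4], [-4], [-2]]

RW = K + S = [[2], [6], [0]].
R is on the left of W, so left-multiply by R⁻¹: W = R⁻¹(K + S).
R has determinant 6; R⁻¹ = [[0, -2/3, -1/2], [1, -1, -1], [1, -2/3, -1/2]].
W = R⁻¹(K + S) = [[-4], [-4], [-2]].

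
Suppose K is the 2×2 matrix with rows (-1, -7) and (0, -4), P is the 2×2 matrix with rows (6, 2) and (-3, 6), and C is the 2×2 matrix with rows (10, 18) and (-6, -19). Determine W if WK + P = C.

WK = C − P = [[4, 16], [-3, -25]].
Right-multiplying both sides by K⁻¹ gives W = (C − P)K⁻¹.
det K = 4; the adjugate gives K⁻¹ = [[-1, 7/4], [0, -1/4]].
W = (C − P)K⁻¹ = [[-4, 3], [3, 1]].

W = [[-4, 3], [3, 1]]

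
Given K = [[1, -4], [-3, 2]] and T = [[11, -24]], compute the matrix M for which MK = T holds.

Right-multiplying both sides by K⁻¹ gives M = TK⁻¹.
det K = -10, so K⁻¹ = [[-1/5, -2/5], [-3/10, -1/10]].
M = TK⁻¹ = [[11, -24]] · [[-1/5, -2/5], [-3/10, -1/10]] = [[5, -2]].

M = [[5, -2]]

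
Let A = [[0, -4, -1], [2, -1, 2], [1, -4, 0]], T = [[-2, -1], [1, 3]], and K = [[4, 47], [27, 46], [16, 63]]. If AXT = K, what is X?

X = [[-1, 2], [-1, -5], [-3, 2]]

X = A⁻¹KT⁻¹ (apply A⁻¹ on the left and T⁻¹ on the right).
A has determinant -1; A⁻¹ = [[-8, -4, 9], [-2, -1, 2], [7, 4, -8]].
det T = -5; the adjugate gives T⁻¹ = [[-3/5, -1/5], [1/5, 2/5]].
A⁻¹K = [[4, 7], [-3, -14], [8, 9]].
X = (A⁻¹K)T⁻¹ = [[-1, 2], [-1, -5], [-3, 2]].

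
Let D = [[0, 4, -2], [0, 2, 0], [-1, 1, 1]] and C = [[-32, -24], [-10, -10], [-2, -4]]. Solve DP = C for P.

D is on the left of P, so left-multiply by D⁻¹: P = D⁻¹C.
det D = -4, so D⁻¹ = [[-1/2, 3/2, -1], [0, 1/2, 0], [-1/2, 1, 0]].
P = D⁻¹C = [[-1/2, 3/2, -1], [0, 1/2, 0], [-1/2, 1, 0]] · [[-32, -24], [-10, -10], [-2, -4]] = [[3, 1], [-5, -5], [6, 2]].

P = [[3, 1], [-5, -5], [6, 2]]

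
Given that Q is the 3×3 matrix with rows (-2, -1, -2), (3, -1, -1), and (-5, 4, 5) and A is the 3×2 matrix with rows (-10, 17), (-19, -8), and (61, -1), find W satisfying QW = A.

Q is on the left of W, so left-multiply by Q⁻¹: W = Q⁻¹A.
det Q = -2; the adjugate gives Q⁻¹ = [[1/2, 3/2, 1/2], [5, 10, 4], [-7/2, -13/2, -5/2]].
W = Q⁻¹A = [[1/2, 3/2, 1/2], [5, 10, 4], [-7/2, -13/2, -5/2]] · [[-10, 17], [-19, -8], [61, -1]] = [[-3, -4], [4, 1], [6, -5]].

W = [[-3, -4], [4, 1], [6, -5]]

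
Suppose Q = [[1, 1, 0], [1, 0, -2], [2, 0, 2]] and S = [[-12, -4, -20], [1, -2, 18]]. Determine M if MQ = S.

M = [[-4, 4, -6], [-2, -5, 4]]

Q is on the right of M, so right-multiply by Q⁻¹: M = SQ⁻¹.
det Q = -6; the adjugate gives Q⁻¹ = [[0, 1/3, 1/3], [1, -1/3, -1/3], [0, -1/3, 1/6]].
M = SQ⁻¹ = [[-12, -4, -20], [1, -2, 18]] · [[0, 1/3, 1/3], [1, -1/3, -1/3], [0, -1/3, 1/6]] = [[-4, 4, -6], [-2, -5, 4]].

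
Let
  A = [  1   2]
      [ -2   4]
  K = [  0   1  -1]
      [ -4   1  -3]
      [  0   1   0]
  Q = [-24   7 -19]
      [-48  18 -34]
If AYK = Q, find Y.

Y = [[1, 0, -2], [0, 3, 1]]

Y = A⁻¹QK⁻¹ (apply A⁻¹ on the left and K⁻¹ on the right).
det A = 8; the adjugate gives A⁻¹ = [[1/2, -1/4], [1/4, 1/8]].
det K = 4, so K⁻¹ = [[3/4, -1/4, -1/2], [0, 0, 1], [-1, 0, 1]].
A⁻¹Q = [[0, -1, -1], [-12, 4, -9]].
Y = (A⁻¹Q)K⁻¹ = [[1, 0, -2], [0, 3, 1]].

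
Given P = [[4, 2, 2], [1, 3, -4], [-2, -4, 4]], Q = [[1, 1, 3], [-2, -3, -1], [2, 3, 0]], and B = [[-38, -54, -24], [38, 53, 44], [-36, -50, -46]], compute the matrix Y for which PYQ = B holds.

Y = [[-2, 3, -2], [2, -5, -1], [-1, 2, 0]]

Y = P⁻¹BQ⁻¹ (apply P⁻¹ on the left and Q⁻¹ on the right).
P has determinant -4; P⁻¹ = [[1, 4, 7/2], [-1, -5, -9/2], [-1/2, -3, -5/2]].
Q has determinant 1; Q⁻¹ = [[3, 9, 8], [-2, -6, -5], [0, -1, -1]].
P⁻¹B = [[-12, -17, -9], [10, 14, 11], [-5, -7, -5]].
Y = (P⁻¹B)Q⁻¹ = [[-2, 3, -2], [2, -5, -1], [-1, 2, 0]].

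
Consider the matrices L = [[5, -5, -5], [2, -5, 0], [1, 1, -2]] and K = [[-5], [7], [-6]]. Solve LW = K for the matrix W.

W = [[1], [-1], [3]]

Since L multiplies W on the left, W = L⁻¹K.
L has determinant -5; L⁻¹ = [[-2, 3, 5], [-4/5, 1, 2], [-7/5, 2, 3]].
W = L⁻¹K = [[-2, 3, 5], [-4/5, 1, 2], [-7/5, 2, 3]] · [[-5], [7], [-6]] = [[1], [-1], [3]].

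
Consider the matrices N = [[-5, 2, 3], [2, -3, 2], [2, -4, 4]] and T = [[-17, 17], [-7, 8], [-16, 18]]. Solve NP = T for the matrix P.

N is on the left of P, so left-multiply by N⁻¹: P = N⁻¹T.
det N = 6; the adjugate gives N⁻¹ = [[-2/3, -10/3, 13/6], [-2/3, -13/3, 8/3], [-1/3, -8/3, 11/6]].
P = N⁻¹T = [[-2/3, -10/3, 13/6], [-2/3, -13/3, 8/3], [-1/3, -8/3, 11/6]] · [[-17, 17], [-7, 8], [-16, 18]] = [[0, 1], [-1, 2], [-5, 6]].

P = [[0, 1], [-1, 2], [-5, 6]]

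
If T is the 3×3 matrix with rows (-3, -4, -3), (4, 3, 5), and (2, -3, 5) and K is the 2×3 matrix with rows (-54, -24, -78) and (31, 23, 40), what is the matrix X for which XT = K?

Since T sits to the right of X, X = KT⁻¹.
T has determinant 4; T⁻¹ = [[15/2, 29/4, -11/4], [-5/2, -9/4, 3/4], [-9/2, -17/4, 7/4]].
X = KT⁻¹ = [[-54, -24, -78], [31, 23, 40]] · [[15/2, 29/4, -11/4], [-5/2, -9/4, 3/4], [-9/2, -17/4, 7/4]] = [[6, -6, -6], [-5, 3, 2]].

X = [[6, -6, -6], [-5, 3, 2]]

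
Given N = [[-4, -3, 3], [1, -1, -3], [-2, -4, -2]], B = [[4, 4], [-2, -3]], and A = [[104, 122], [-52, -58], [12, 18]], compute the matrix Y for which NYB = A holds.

Y = N⁻¹AB⁻¹ (apply N⁻¹ on the left and B⁻¹ on the right).
det N = -2; the adjugate gives N⁻¹ = [[5, 9, -6], [-4, -7, 9/2], [3, 5, -7/2]].
det B = -4; the adjugate gives B⁻¹ = [[3/4, 1], [-1/2, -1]].
N⁻¹A = [[-20, -20], [2, -1], [10, 13]].
Y = (N⁻¹A)B⁻¹ = [[-5, 0], [2, 3], [1, -3]].

Y = [[-5, 0], [2, 3], [1, -3]]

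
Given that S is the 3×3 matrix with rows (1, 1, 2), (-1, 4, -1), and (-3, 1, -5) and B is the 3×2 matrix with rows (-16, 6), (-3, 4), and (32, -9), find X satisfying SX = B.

Since S multiplies X on the left, X = S⁻¹B.
det S = 1, so S⁻¹ = [[-19, 7, -9], [-2, 1, -1], [11, -4, 5]].
X = S⁻¹B = [[-19, 7, -9], [-2, 1, -1], [11, -4, 5]] · [[-16, 6], [-3, 4], [32, -9]] = [[-5, -5], [-3, 1], [-4, 5]].

X = [[-5, -5], [-3, 1], [-4, 5]]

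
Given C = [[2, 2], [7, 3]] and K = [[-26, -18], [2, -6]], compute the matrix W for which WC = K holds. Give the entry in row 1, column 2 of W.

Right-multiplying both sides by C⁻¹ gives W = KC⁻¹.
det C = -8; the adjugate gives C⁻¹ = [[-3/8, 1/4], [7/8, -1/4]].
W = KC⁻¹ = [[-26, -18], [2, -6]] · [[-3/8, 1/4], [7/8, -1/4]] = [[-6, -2], [-6, 2]].

-2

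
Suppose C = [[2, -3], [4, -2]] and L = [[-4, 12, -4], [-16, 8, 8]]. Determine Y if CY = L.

Y = [[-5, 0, 4], [-2, -4, 4]]

Left-multiplying both sides by C⁻¹ gives Y = C⁻¹L.
C has determinant 8; C⁻¹ = [[-1/4, 3/8], [-1/2, 1/4]].
Y = C⁻¹L = [[-1/4, 3/8], [-1/2, 1/4]] · [[-4, 12, -4], [-16, 8, 8]] = [[-5, 0, 4], [-2, -4, 4]].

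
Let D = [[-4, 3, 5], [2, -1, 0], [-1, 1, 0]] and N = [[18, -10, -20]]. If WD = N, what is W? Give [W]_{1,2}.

Right-multiplying both sides by D⁻¹ gives W = ND⁻¹.
D has determinant 5; D⁻¹ = [[0, 1, 1], [0, 1, 2], [1/5, 1/5, -2/5]].
W = ND⁻¹ = [[18, -10, -20]] · [[0, 1, 1], [0, 1, 2], [1/5, 1/5, -2/5]] = [[-4, 4, 6]].

4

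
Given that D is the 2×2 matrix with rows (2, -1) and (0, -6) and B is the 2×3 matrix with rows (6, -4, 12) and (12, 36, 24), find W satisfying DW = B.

W = [[2, -5, 4], [-2, -6, -4]]

Left-multiplying both sides by D⁻¹ gives W = D⁻¹B.
D has determinant -12; D⁻¹ = [[1/2, -1/12], [0, -1/6]].
W = D⁻¹B = [[1/2, -1/12], [0, -1/6]] · [[6, -4, 12], [12, 36, 24]] = [[2, -5, 4], [-2, -6, -4]].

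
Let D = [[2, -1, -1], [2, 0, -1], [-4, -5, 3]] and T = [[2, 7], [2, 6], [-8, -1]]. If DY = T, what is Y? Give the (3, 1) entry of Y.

D is on the left of Y, so left-multiply by D⁻¹: Y = D⁻¹T.
det D = 2; the adjugate gives D⁻¹ = [[-5/2, 4, 1/2], [-1, 1, 0], [-5, 7, 1]].
Y = D⁻¹T = [[-5/2, 4, 1/2], [-1, 1, 0], [-5, 7, 1]] · [[2, 7], [2, 6], [-8, -1]] = [[-1, 6], [0, -1], [-4, 6]].

-4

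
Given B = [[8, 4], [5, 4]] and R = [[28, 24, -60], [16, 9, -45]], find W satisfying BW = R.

W = [[4, 5, -5], [-1, -4, -5]]

Left-multiplying both sides by B⁻¹ gives W = B⁻¹R.
det B = 12, so B⁻¹ = [[1/3, -1/3], [-5/12, 2/3]].
W = B⁻¹R = [[1/3, -1/3], [-5/12, 2/3]] · [[28, 24, -60], [16, 9, -45]] = [[4, 5, -5], [-1, -4, -5]].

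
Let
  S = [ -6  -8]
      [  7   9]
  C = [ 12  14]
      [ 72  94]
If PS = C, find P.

Right-multiplying both sides by S⁻¹ gives P = CS⁻¹.
det S = 2, so S⁻¹ = [[9/2, 4], [-7/2, -3]].
P = CS⁻¹ = [[12, 14], [72, 94]] · [[9/2, 4], [-7/2, -3]] = [[5, 6], [-5, 6]].

P = [[5, 6], [-5, 6]]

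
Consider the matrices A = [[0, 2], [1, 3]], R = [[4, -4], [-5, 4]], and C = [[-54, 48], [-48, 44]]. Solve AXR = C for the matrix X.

Left-multiply by A⁻¹ and right-multiply by R⁻¹: X = A⁻¹CR⁻¹.
det A = -2; the adjugate gives A⁻¹ = [[-3/2, 1], [1/2, 0]].
det R = -4; the adjugate gives R⁻¹ = [[-1, -1], [-5/4, -1]].
A⁻¹C = [[33, -28], [-27, 24]].
X = (A⁻¹C)R⁻¹ = [[2, -5], [-3, 3]].

X = [[2, -5], [-3, 3]]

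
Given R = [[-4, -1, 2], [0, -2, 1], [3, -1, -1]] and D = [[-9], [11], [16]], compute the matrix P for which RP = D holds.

Left-multiplying both sides by R⁻¹ gives P = R⁻¹D.
det R = -3; the adjugate gives R⁻¹ = [[-1, 1, -1], [-1, 2/3, -4/3], [-2, 7/3, -8/3]].
P = R⁻¹D = [[-1, 1, -1], [-1, 2/3, -4/3], [-2, 7/3, -8/3]] · [[-9], [11], [16]] = [[4], [-5], [1]].

P = [[4], [-5], [1]]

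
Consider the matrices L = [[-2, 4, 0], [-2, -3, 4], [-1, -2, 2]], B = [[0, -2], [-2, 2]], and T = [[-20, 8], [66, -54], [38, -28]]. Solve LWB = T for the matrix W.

W = [[5, 5], [4, 5], [4, -2]]

Isolating W: multiply by L⁻¹ from the left and B⁻¹ from the right, so W = L⁻¹TB⁻¹.
det L = -4, so L⁻¹ = [[-1/2, 2, -4], [0, 1, -2], [-1/4, 2, -7/2]].
det B = -4; the adjugate gives B⁻¹ = [[-1/2, -1/2], [-1/2, 0]].
L⁻¹T = [[-10, 0], [-10, 2], [4, -12]].
W = (L⁻¹T)B⁻¹ = [[5, 5], [4, 5], [4, -2]].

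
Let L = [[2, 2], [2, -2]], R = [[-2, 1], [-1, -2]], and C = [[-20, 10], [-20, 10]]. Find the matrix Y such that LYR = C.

Y = [[5, 0], [0, 0]]

Left-multiply by L⁻¹ and right-multiply by R⁻¹: Y = L⁻¹CR⁻¹.
L has determinant -8; L⁻¹ = [[1/4, 1/4], [1/4, -1/4]].
det R = 5, so R⁻¹ = [[-2/5, -1/5], [1/5, -2/5]].
L⁻¹C = [[-10, 5], [0, 0]].
Y = (L⁻¹C)R⁻¹ = [[5, 0], [0, 0]].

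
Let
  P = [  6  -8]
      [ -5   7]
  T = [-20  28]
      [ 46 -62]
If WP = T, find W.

W = [[0, 4], [6, -2]]

Right-multiplying both sides by P⁻¹ gives W = TP⁻¹.
det P = 2; the adjugate gives P⁻¹ = [[7/2, 4], [5/2, 3]].
W = TP⁻¹ = [[-20, 28], [46, -62]] · [[7/2, 4], [5/2, 3]] = [[0, 4], [6, -2]].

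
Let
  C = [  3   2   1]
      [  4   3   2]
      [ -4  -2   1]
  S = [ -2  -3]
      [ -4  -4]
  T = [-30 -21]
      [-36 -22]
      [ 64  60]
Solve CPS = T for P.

P = [[-3, 2], [2, 4], [-4, -2]]

Isolating P: multiply by C⁻¹ from the left and S⁻¹ from the right, so P = C⁻¹TS⁻¹.
det C = 1, so C⁻¹ = [[7, -4, 1], [-12, 7, -2], [4, -2, 1]].
det S = -4; the adjugate gives S⁻¹ = [[1, -3/4], [-1, 1/2]].
C⁻¹T = [[-2, 1], [-20, -22], [16, 20]].
P = (C⁻¹T)S⁻¹ = [[-3, 2], [2, 4], [-4, -2]].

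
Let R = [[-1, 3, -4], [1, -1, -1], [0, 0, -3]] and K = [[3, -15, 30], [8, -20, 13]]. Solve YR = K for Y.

Y = [[-6, -3, -1], [-6, 2, 3]]

Right-multiplying both sides by R⁻¹ gives Y = KR⁻¹.
det R = 6, so R⁻¹ = [[1/2, 3/2, -7/6], [1/2, 1/2, -5/6], [0, 0, -1/3]].
Y = KR⁻¹ = [[3, -15, 30], [8, -20, 13]] · [[1/2, 3/2, -7/6], [1/2, 1/2, -5/6], [0, 0, -1/3]] = [[-6, -3, -1], [-6, 2, 3]].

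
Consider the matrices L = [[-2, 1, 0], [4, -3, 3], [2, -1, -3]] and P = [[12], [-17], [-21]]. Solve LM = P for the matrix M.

L is on the left of M, so left-multiply by L⁻¹: M = L⁻¹P.
det L = -6; the adjugate gives L⁻¹ = [[-2, -1/2, -1/2], [-3, -1, -1], [-1/3, 0, -1/3]].
M = L⁻¹P = [[-2, -1/2, -1/2], [-3, -1, -1], [-1/3, 0, -1/3]] · [[12], [-17], [-21]] = [[-5], [2], [3]].

M = [[-5], [2], [3]]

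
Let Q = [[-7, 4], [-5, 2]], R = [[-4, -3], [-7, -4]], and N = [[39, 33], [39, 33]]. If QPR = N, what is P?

P = Q⁻¹NR⁻¹ (apply Q⁻¹ on the left and R⁻¹ on the right).
Q has determinant 6; Q⁻¹ = [[1/3, -2/3], [5/6, -7/6]].
R has determinant -5; R⁻¹ = [[4/5, -3/5], [-7/5, 4/5]].
Q⁻¹N = [[-13, -11], [-13, -11]].
P = (Q⁻¹N)R⁻¹ = [[5, -1], [5, -1]].

P = [[5, -1], [5, -1]]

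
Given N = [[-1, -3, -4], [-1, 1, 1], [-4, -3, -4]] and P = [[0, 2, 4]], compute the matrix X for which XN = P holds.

X = [[-4, -4, 2]]

Since N sits to the right of X, X = PN⁻¹.
N has determinant -3; N⁻¹ = [[1/3, 0, -1/3], [8/3, 4, -5/3], [-7/3, -3, 4/3]].
X = PN⁻¹ = [[0, 2, 4]] · [[1/3, 0, -1/3], [8/3, 4, -5/3], [-7/3, -3, 4/3]] = [[-4, -4, 2]].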